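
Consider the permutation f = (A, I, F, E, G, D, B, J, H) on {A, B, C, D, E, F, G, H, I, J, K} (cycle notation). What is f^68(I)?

B

I lies in the 9-cycle (A, I, F, E, G, D, B, J, H).
Powers repeat with period 9 on this cycle, and 68 mod 9 = 5, so f^68(I) = f^5(I).
Advancing 5 steps from I: I → F → E → G → D → B.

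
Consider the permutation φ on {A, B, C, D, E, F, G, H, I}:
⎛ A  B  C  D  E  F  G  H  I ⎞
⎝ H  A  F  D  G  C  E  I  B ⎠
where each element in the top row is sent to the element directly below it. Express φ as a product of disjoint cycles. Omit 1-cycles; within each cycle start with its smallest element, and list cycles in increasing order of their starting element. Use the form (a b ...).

Start at A and follow images: A → H → I → B → A, giving the cycle (A H I B).
Continuing from each remaining unvisited element yields (A H I B)(C F)(E G).

(A H I B)(C F)(E G)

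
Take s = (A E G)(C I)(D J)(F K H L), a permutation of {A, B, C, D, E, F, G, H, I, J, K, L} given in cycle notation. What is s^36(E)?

E

E lies in the 3-cycle (A E G).
Since the cycle has length 3, s^36 acts on it the same as s^0 (36 mod 3 = 0).
So s^36(E) = E.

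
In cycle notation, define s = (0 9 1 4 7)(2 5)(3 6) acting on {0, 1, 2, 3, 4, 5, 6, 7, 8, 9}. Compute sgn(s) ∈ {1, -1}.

1

The cycle lengths are 5, 2, 2, 1.
A cycle of length ℓ contributes ℓ−1 transpositions, so s is a product of 4 + 1 + 1 = 6 transpositions — even.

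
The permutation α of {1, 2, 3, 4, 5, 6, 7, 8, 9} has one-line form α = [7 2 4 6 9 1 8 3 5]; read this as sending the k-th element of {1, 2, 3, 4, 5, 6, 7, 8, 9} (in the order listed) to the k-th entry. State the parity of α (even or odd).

even

In disjoint-cycle form the cycle lengths are 6, 2, 1.
A cycle of length ℓ contributes ℓ−1 transpositions, so α is a product of 5 + 1 = 6 transpositions — even.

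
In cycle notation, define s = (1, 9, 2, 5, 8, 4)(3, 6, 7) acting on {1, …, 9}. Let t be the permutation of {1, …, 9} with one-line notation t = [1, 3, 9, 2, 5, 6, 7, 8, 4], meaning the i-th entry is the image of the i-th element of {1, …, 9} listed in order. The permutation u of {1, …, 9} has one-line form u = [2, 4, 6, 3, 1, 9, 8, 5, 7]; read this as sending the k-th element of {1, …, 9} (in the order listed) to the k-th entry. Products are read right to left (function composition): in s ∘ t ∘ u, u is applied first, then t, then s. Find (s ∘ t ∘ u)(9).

3

(s ∘ t ∘ u)(9) = s(t(u(9))). u(9) = 7, then t(7) = 7, then s(7) = 3, so the result is 3.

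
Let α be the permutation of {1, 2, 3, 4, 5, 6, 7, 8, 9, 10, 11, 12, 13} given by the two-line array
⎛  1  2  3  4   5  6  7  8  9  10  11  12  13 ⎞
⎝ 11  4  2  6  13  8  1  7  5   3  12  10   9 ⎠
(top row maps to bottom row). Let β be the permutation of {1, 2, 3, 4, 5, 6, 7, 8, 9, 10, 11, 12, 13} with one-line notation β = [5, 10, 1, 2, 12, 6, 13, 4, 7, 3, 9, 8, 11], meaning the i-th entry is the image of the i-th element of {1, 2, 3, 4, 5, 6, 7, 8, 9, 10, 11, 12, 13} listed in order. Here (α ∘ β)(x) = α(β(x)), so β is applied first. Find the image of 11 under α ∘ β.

5

β(11) = 9, then α(9) = 5; composing gives (α ∘ β)(11) = 5.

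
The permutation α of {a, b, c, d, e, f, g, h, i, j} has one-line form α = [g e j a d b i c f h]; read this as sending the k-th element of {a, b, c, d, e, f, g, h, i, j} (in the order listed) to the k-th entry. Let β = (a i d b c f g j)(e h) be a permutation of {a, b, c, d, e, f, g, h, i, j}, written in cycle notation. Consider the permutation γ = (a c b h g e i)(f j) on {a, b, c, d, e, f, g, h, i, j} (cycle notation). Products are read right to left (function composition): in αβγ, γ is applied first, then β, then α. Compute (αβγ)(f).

g

(αβγ)(f) = α(β(γ(f))). γ(f) = j, then β(j) = a, then α(a) = g, so the result is g.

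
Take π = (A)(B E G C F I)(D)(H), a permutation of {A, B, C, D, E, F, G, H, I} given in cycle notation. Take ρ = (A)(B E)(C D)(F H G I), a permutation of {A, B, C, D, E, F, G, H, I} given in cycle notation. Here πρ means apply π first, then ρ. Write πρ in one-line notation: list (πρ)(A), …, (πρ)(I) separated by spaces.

A B H C I F D G E

Chase each element through π then ρ: A → A → A; B → E → B; C → F → H; D → D → C; E → G → I; F → I → F; G → C → D; H → H → G; I → B → E.
Collecting the images, πρ = [A B H C I F D G E].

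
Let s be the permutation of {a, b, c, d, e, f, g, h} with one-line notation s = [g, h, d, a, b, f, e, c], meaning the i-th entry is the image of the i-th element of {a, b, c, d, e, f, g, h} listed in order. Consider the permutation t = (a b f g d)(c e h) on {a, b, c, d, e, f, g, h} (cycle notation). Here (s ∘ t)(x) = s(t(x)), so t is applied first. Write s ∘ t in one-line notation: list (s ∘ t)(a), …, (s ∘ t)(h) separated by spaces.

h f b g c e a d

(s ∘ t)(x) = s(t(x)). Computing each image: s(t(a)) = s(b) = h, s(t(b)) = s(f) = f, s(t(c)) = s(e) = b, s(t(d)) = s(a) = g, s(t(e)) = s(h) = c, s(t(f)) = s(g) = e, s(t(g)) = s(d) = a, s(t(h)) = s(c) = d.
Hence s ∘ t = [h f b g c e a d].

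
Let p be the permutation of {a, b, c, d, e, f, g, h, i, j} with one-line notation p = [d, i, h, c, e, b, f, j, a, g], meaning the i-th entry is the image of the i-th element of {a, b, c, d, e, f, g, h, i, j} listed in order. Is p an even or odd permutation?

In disjoint-cycle form the cycle lengths are 9, 1.
A cycle of length ℓ contributes ℓ−1 transpositions, so p is a product of 8 transpositions — even.

even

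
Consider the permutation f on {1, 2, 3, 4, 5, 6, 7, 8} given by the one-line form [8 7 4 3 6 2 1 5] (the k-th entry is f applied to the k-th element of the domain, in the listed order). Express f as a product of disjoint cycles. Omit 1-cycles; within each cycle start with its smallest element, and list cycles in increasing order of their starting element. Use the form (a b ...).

(1 8 5 6 2 7)(3 4)

Iterating f from 1 gives 1 → 8 → 5 → 6 → 2 → 7 → 1; that is the 6-cycle (1 8 5 6 2 7).
Continuing from each remaining unvisited element yields (1 8 5 6 2 7)(3 4).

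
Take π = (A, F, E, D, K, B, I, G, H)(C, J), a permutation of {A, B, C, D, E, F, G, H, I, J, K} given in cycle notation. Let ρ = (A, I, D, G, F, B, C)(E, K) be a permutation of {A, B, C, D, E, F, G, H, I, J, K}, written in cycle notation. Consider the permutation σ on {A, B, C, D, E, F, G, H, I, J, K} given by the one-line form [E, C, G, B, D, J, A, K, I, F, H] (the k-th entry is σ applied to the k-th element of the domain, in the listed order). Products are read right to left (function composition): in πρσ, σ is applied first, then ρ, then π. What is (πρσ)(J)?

I

(πρσ)(J) = π(ρ(σ(J))). σ(J) = F, then ρ(F) = B, then π(B) = I, so the result is I.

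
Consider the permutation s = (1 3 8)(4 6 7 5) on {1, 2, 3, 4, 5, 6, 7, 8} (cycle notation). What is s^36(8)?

8

8 lies in the 3-cycle (1 3 8).
Powers repeat with period 3 on this cycle, and 36 mod 3 = 0, so s^36(8) = s^0(8).
So s^36(8) = 8.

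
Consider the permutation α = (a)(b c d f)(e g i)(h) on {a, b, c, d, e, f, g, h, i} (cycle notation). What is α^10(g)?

i

g lies in the 3-cycle (e g i).
On a 3-cycle, α^3 is the identity, so α^10 = α^1 there (10 ≡ 1 mod 3).
Advancing 1 step from g: g → i.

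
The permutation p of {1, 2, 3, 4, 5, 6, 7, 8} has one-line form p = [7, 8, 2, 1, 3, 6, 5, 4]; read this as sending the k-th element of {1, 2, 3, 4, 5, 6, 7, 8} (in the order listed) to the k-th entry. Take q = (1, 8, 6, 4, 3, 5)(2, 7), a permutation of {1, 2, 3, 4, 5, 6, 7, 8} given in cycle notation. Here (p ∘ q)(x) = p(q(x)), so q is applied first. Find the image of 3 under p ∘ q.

First apply q: q(3) = 5, then p(5) = 3. Thus (p ∘ q)(3) = 3.

3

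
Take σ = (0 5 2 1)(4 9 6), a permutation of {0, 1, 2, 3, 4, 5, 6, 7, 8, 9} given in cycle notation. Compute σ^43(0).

0 lies in the 4-cycle (0 5 2 1).
Since the cycle has length 4, σ^43 acts on it the same as σ^3 (43 mod 4 = 3).
Advancing 3 steps from 0: 0 → 5 → 2 → 1.

1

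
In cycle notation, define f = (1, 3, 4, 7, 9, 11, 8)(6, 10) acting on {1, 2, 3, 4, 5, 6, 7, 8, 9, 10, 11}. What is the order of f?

The disjoint cycles have lengths 7, 2, 1, 1.
Since disjoint cycles commute, ord(f) = lcm(7, 2) = 14.

14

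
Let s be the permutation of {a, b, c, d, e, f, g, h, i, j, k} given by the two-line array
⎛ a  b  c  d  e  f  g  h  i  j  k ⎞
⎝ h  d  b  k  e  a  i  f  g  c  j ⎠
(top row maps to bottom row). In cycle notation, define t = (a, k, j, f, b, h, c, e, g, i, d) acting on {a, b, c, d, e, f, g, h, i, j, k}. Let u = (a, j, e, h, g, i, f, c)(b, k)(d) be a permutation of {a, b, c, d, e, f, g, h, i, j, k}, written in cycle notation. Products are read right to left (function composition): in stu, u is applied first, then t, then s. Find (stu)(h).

g

(stu)(h) = s(t(u(h))). u(h) = g, then t(g) = i, then s(i) = g, so the result is g.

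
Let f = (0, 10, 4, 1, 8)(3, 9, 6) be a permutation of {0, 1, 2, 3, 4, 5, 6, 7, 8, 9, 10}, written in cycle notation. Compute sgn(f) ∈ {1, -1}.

The cycle lengths are 5, 3, 1, 1, 1.
A cycle of length ℓ contributes ℓ−1 transpositions, so f is a product of 4 + 2 = 6 transpositions — even.

1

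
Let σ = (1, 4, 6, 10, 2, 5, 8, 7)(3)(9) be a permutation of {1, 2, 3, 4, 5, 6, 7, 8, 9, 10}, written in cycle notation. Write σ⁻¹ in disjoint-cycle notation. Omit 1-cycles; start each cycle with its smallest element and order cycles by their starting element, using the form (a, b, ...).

(1, 7, 8, 5, 2, 10, 6, 4)

If σ sends a → b within a cycle, σ⁻¹ sends b → a; equivalently, reverse each cycle.
After reversing and putting each cycle's least element first, σ⁻¹ = (1, 7, 8, 5, 2, 10, 6, 4).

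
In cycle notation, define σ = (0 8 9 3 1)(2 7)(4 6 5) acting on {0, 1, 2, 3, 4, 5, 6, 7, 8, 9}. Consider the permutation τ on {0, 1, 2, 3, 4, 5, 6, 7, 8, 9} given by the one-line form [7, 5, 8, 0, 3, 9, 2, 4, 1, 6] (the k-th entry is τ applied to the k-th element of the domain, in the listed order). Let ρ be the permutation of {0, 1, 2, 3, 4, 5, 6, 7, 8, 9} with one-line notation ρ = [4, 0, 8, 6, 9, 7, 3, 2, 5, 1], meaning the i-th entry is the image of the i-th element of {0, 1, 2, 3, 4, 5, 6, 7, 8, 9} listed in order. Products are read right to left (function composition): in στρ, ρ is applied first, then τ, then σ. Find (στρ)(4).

5

(στρ)(4) = σ(τ(ρ(4))). ρ(4) = 9, then τ(9) = 6, then σ(6) = 5, so the result is 5.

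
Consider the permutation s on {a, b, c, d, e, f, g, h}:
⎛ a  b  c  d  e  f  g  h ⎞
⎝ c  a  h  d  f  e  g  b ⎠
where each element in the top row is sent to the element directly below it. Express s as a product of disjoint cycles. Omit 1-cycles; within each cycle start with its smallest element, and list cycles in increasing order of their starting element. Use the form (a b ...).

(a c h b)(e f)

Start at a and follow images: a → c → h → b → a, giving the cycle (a c h b).
Continuing from each remaining unvisited element yields (a c h b)(e f).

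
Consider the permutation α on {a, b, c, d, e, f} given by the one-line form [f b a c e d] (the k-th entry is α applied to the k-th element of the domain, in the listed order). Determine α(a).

f

a is element number 1 of the domain, and entry number 1 of the one-line form is f, so α(a) = f.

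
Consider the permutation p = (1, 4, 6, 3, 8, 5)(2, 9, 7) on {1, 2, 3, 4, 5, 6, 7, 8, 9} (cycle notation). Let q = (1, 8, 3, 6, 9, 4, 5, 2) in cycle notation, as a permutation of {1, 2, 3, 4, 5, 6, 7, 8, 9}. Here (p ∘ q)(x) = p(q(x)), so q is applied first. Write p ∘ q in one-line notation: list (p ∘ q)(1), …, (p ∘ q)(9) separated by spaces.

5 4 3 1 9 7 2 8 6

(p ∘ q)(x) = p(q(x)). Computing each image: p(q(1)) = p(8) = 5, p(q(2)) = p(1) = 4, p(q(3)) = p(6) = 3, p(q(4)) = p(5) = 1, p(q(5)) = p(2) = 9, p(q(6)) = p(9) = 7, p(q(7)) = p(7) = 2, p(q(8)) = p(3) = 8, p(q(9)) = p(4) = 6.
Hence p ∘ q = [5 4 3 1 9 7 2 8 6].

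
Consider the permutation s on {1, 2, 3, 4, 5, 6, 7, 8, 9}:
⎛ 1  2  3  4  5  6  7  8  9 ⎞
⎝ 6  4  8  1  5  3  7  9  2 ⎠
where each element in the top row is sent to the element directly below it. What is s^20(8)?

3

Tracing 8 → 9 → … returns to 8 after 7 steps, so 8 lies in a 7-cycle (1 6 3 8 9 2 4).
Powers repeat with period 7 on this cycle, and 20 mod 7 = 6, so s^20(8) = s^6(8).
Stepping 6 places around the cycle: 8 → 9 → 2 → 4 → 1 → 6 → 3.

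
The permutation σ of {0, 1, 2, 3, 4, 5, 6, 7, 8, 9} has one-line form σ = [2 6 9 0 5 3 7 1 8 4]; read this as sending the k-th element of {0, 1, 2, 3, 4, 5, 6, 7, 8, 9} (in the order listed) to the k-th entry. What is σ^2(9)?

Tracing 9 → 4 → … returns to 9 after 6 steps, so 9 lies in a 6-cycle (0 2 9 4 5 3).
Stepping 2 places around the cycle: 9 → 4 → 5.

5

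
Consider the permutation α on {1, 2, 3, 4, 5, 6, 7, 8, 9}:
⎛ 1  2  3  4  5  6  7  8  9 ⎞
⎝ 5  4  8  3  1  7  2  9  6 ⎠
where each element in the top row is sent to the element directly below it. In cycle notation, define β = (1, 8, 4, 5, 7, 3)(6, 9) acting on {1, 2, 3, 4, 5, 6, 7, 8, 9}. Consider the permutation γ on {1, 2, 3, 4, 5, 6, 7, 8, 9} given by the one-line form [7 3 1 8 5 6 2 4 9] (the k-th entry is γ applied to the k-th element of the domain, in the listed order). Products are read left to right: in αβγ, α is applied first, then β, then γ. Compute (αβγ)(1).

2

(αβγ)(1) = γ(β(α(1))). α(1) = 5, then β(5) = 7, then γ(7) = 2, so the result is 2.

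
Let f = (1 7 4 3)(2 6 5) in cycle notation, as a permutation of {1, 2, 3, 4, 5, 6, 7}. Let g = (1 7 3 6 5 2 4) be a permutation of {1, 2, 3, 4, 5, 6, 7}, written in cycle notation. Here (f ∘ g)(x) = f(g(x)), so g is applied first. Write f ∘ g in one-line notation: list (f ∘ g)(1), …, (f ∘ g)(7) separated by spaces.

4 3 5 7 6 2 1

Chase each element through g then f: 1 → 7 → 4; 2 → 4 → 3; 3 → 6 → 5; 4 → 1 → 7; 5 → 2 → 6; 6 → 5 → 2; 7 → 3 → 1.
Collecting the images, f ∘ g = [4 3 5 7 6 2 1].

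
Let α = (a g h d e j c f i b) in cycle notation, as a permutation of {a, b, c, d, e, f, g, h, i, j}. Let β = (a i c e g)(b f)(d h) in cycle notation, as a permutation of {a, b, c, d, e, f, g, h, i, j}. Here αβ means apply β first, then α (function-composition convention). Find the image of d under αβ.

d

(αβ)(d) = α(β(d)). β(d) = h, then α(h) = d. So (αβ)(d) = d.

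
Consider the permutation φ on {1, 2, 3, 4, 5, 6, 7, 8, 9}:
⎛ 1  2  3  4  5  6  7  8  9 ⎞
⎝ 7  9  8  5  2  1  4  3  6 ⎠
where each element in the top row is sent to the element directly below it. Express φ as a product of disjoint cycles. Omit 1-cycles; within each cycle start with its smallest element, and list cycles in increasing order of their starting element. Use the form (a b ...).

Start at 1 and follow images: 1 → 7 → 4 → 5 → 2 → 9 → 6 → 1, giving the cycle (1 7 4 5 2 9 6).
Repeating from the next unused element and collecting all non-trivial cycles gives (1 7 4 5 2 9 6)(3 8).

(1 7 4 5 2 9 6)(3 8)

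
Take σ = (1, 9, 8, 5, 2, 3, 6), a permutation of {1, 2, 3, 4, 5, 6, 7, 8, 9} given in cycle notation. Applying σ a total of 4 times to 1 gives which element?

1 lies in the 7-cycle (1, 9, 8, 5, 2, 3, 6).
Advancing 4 steps from 1: 1 → 9 → 8 → 5 → 2.

2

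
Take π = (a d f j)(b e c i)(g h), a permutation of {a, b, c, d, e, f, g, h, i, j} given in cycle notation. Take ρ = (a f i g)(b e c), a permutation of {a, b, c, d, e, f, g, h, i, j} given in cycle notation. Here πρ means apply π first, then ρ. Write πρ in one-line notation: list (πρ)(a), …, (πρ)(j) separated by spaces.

Chase each element through π then ρ: a → d → d; b → e → c; c → i → g; d → f → i; e → c → b; f → j → j; g → h → h; h → g → a; i → b → e; j → a → f.
So πρ in one-line form is d c g i b j h a e f.

d c g i b j h a e f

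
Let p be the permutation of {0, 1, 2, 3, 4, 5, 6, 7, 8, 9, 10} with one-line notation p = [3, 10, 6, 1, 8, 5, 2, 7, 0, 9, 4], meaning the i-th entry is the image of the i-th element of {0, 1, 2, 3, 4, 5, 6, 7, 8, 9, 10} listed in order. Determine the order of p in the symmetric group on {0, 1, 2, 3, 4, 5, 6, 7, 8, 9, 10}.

The disjoint-cycle form of p has cycle lengths 6, 2, 1, 1, 1.
The order of p is the least common multiple of its cycle lengths: lcm(6, 2) = 6.

6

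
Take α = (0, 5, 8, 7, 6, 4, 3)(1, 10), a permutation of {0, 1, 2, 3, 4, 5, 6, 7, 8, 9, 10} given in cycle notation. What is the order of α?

The disjoint cycles have lengths 7, 2, 1, 1.
The order is lcm(7, 2) = 14.

14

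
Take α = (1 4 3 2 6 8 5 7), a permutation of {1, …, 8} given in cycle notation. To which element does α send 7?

Within (1 4 3 2 6 8 5 7), 7 ↦ 1.

1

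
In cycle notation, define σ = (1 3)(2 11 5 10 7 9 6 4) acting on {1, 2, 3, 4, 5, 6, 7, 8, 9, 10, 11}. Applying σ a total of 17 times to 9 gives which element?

6

9 lies in the 8-cycle (2 11 5 10 7 9 6 4).
On an 8-cycle, σ^8 is the identity, so σ^17 = σ^1 there (17 ≡ 1 mod 8).
Stepping 1 place around the cycle: 9 → 6.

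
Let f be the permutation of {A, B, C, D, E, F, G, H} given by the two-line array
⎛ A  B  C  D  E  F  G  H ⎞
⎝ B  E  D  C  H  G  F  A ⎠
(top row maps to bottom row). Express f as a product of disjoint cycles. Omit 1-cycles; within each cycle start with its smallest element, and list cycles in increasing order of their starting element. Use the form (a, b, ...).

Iterating f from A gives A → B → E → H → A; that is the 4-cycle (A, B, E, H).
Repeating from the next unused element and collecting all non-trivial cycles gives (A, B, E, H)(C, D)(F, G).

(A, B, E, H)(C, D)(F, G)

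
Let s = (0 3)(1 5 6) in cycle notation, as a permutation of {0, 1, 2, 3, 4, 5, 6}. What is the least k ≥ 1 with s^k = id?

The cycle type of s is (3, 2, 1, 1).
The order of s is the least common multiple of its cycle lengths: lcm(3, 2) = 6.

6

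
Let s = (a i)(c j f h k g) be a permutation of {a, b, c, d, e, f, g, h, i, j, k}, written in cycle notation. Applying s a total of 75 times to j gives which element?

k

j lies in the 6-cycle (c j f h k g).
On a 6-cycle, s^6 is the identity, so s^75 = s^3 there (75 ≡ 3 mod 6).
Stepping 3 places around the cycle: j → f → h → k.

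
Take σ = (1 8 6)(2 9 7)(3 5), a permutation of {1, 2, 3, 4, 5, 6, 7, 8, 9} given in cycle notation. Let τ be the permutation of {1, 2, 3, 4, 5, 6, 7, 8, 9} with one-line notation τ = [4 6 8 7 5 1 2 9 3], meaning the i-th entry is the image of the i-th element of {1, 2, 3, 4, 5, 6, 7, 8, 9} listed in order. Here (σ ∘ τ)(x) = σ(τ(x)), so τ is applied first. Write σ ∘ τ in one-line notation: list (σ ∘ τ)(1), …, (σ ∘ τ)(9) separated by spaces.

4 1 6 2 3 8 9 7 5

Chase each element through τ then σ: 1 → 4 → 4; 2 → 6 → 1; 3 → 8 → 6; 4 → 7 → 2; 5 → 5 → 3; 6 → 1 → 8; 7 → 2 → 9; 8 → 9 → 7; 9 → 3 → 5.
So σ ∘ τ in one-line form is 4 1 6 2 3 8 9 7 5.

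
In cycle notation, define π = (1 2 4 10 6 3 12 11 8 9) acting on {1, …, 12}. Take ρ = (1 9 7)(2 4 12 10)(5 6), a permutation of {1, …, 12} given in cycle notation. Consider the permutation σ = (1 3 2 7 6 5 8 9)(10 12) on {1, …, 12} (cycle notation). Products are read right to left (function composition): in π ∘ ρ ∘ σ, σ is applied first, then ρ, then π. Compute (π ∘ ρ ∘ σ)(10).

6

(π ∘ ρ ∘ σ)(10) = π(ρ(σ(10))). σ(10) = 12, then ρ(12) = 10, then π(10) = 6, so the result is 6.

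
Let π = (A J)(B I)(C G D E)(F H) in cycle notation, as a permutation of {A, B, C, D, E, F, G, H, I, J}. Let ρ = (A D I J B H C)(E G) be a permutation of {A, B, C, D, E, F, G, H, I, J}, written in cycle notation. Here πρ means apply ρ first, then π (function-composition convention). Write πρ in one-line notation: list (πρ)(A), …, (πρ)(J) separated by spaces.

(πρ)(x) = π(ρ(x)). Computing each image: π(ρ(A)) = π(D) = E, π(ρ(B)) = π(H) = F, π(ρ(C)) = π(A) = J, π(ρ(D)) = π(I) = B, π(ρ(E)) = π(G) = D, π(ρ(F)) = π(F) = H, π(ρ(G)) = π(E) = C, π(ρ(H)) = π(C) = G, π(ρ(I)) = π(J) = A, π(ρ(J)) = π(B) = I.
Hence πρ = [E F J B D H C G A I].

E F J B D H C G A I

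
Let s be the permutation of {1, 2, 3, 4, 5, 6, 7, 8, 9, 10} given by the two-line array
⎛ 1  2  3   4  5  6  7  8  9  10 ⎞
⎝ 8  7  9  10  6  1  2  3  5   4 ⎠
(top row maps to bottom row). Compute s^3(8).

Tracing 8 → 3 → … returns to 8 after 6 steps, so 8 lies in a 6-cycle (1, 8, 3, 9, 5, 6).
Advancing 3 steps from 8: 8 → 3 → 9 → 5.

5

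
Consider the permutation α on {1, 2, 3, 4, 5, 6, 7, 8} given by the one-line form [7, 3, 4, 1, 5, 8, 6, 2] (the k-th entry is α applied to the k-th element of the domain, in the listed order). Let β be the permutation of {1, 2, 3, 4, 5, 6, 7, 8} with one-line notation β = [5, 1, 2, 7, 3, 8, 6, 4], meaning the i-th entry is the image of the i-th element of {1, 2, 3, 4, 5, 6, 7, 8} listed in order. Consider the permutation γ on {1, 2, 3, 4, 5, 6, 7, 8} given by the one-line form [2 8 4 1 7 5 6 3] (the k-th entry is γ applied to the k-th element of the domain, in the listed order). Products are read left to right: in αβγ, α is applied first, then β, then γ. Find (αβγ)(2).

8

Chase 2: α(2) = 3; β(3) = 2; γ(2) = 8. Hence (αβγ)(2) = 8.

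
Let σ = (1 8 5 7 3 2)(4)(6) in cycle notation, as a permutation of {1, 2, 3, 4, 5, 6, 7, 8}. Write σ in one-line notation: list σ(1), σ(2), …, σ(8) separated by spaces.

8 1 2 4 7 6 3 5

Reading each image from the cycles: 1↦8, 2↦1, 3↦2, 4↦4, 5↦7, 6↦6, 7↦3, 8↦5.
So the one-line form is 8 1 2 4 7 6 3 5.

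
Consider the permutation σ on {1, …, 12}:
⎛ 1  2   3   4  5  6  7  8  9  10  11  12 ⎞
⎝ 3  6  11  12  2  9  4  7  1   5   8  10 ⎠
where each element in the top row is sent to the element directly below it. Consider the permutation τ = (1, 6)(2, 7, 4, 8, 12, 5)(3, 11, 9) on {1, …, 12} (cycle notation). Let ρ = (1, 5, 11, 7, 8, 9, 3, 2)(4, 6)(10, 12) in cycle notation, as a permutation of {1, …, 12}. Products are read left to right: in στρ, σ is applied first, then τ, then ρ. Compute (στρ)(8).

6

(στρ)(8) = ρ(τ(σ(8))). σ(8) = 7, then τ(7) = 4, then ρ(4) = 6, so the result is 6.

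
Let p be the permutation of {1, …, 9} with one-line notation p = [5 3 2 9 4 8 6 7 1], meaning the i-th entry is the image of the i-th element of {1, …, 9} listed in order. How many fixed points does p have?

No element satisfies p(x) = x, so there are 0 fixed points.

0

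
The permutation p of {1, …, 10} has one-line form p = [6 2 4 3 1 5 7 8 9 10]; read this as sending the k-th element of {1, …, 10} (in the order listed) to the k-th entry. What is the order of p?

6

Writing p as disjoint cycles, the cycle lengths are 3, 2, 1, 1, 1, 1, 1.
Since disjoint cycles commute, ord(p) = lcm(3, 2) = 6.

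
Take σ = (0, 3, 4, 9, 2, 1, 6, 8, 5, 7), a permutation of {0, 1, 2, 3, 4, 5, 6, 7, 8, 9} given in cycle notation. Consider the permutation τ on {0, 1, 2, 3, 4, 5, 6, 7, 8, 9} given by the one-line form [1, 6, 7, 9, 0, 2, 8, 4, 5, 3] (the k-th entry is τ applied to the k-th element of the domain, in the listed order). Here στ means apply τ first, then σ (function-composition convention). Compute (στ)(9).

(στ)(9) = σ(τ(9)). τ(9) = 3, then σ(3) = 4. So (στ)(9) = 4.

4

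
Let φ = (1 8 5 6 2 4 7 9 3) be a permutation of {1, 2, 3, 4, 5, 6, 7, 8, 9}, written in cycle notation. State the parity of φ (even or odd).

The cycle lengths are 9.
A cycle is odd iff its length is even; φ has 0 even-length cycles, so sgn(φ) = (−1)^0 and φ is even.

even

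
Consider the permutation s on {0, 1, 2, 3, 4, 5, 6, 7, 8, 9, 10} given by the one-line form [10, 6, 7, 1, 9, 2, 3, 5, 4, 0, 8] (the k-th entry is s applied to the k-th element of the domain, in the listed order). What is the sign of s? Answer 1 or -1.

In disjoint-cycle form the cycle lengths are 5, 3, 3.
A cycle of length ℓ contributes ℓ−1 transpositions, so s is a product of 4 + 2 + 2 = 8 transpositions — even.

1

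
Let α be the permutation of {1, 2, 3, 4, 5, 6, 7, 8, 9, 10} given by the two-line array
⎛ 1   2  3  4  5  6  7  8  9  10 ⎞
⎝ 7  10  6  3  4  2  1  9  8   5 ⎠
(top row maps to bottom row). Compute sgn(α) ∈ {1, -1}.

-1

In disjoint-cycle form the cycle lengths are 6, 2, 2.
A cycle of length ℓ contributes ℓ−1 transpositions, so α is a product of 5 + 1 + 1 = 7 transpositions — odd.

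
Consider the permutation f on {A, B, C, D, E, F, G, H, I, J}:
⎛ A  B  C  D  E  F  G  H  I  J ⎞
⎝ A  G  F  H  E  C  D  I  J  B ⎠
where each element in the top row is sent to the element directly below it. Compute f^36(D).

D

Tracing D → H → … returns to D after 6 steps, so D lies in a 6-cycle (B, G, D, H, I, J).
Powers repeat with period 6 on this cycle, and 36 mod 6 = 0, so f^36(D) = f^0(D).
So f^36(D) = D.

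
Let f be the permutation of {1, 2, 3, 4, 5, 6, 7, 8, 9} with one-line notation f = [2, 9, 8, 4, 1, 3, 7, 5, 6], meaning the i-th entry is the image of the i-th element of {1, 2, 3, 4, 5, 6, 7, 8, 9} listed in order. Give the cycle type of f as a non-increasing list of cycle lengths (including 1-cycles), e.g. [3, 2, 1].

[7, 1, 1]

The disjoint cycles are (1 2 9 6 3 8 5)(4)(7), with lengths 7, 1, 1 in non-increasing order.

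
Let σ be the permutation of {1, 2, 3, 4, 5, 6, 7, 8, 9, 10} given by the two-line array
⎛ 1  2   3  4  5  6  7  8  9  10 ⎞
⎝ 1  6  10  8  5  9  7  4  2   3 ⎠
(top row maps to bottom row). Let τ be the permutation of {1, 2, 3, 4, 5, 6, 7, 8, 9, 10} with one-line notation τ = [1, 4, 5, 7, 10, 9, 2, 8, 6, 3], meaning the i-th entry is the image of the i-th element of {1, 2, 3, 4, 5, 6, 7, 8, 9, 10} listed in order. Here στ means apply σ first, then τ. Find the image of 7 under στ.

2

First apply σ: σ(7) = 7, then τ(7) = 2. Thus (στ)(7) = 2.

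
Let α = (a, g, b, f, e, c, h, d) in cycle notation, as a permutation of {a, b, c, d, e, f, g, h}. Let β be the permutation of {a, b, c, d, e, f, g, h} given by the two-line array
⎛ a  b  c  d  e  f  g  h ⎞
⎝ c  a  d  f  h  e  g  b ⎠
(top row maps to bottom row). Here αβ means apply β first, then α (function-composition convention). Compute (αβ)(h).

(αβ)(h) = α(β(h)). β(h) = b, then α(b) = f. So (αβ)(h) = f.

f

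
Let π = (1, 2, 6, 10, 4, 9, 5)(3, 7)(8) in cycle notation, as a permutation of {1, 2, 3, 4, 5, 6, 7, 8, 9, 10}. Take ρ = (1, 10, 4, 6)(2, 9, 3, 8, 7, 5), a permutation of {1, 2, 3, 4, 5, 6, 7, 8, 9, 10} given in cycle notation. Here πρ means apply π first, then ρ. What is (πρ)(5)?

10

(πρ)(5) = ρ(π(5)). π(5) = 1, then ρ(1) = 10. So (πρ)(5) = 10.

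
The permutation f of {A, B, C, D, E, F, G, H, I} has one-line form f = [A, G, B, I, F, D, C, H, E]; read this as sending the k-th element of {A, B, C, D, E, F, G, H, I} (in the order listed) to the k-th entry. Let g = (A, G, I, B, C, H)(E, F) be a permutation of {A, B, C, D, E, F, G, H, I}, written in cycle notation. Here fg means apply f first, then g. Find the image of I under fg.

F

First apply f: f(I) = E, then g(E) = F. Thus (fg)(I) = F.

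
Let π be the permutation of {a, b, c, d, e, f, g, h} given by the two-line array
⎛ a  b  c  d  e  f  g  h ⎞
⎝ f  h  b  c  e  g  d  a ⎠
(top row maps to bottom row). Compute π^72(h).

f

Tracing h → a → … returns to h after 7 steps, so h lies in a 7-cycle (a, f, g, d, c, b, h).
Since the cycle has length 7, π^72 acts on it the same as π^2 (72 mod 7 = 2).
Advancing 2 steps from h: h → a → f.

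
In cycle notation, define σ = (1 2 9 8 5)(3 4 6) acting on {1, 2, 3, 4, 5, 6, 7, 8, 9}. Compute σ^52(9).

9 lies in the 5-cycle (1 2 9 8 5).
On a 5-cycle, σ^5 is the identity, so σ^52 = σ^2 there (52 ≡ 2 mod 5).
Stepping 2 places around the cycle: 9 → 8 → 5.

5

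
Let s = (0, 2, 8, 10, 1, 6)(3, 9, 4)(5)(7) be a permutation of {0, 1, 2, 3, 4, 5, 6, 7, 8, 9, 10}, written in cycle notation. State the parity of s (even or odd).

The cycle lengths are 6, 3, 1, 1.
A cycle is odd iff its length is even; s has 1 even-length cycle, so sgn(s) = (−1)^1 and s is odd.

odd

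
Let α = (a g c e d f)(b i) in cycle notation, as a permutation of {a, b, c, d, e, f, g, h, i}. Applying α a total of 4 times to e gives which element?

g

e lies in the 6-cycle (a g c e d f).
Advancing 4 steps from e: e → d → f → a → g.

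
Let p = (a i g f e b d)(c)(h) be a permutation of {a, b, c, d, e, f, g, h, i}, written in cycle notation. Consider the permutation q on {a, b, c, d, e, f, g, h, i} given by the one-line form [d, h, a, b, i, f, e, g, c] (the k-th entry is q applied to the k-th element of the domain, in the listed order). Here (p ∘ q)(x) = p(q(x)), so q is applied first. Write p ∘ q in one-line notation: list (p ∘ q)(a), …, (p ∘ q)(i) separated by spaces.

For each element, apply q then p: a → d → a; b → h → h; c → a → i; d → b → d; e → i → g; f → f → e; g → e → b; h → g → f; i → c → c.
Collecting the images, p ∘ q = [a h i d g e b f c].

a h i d g e b f c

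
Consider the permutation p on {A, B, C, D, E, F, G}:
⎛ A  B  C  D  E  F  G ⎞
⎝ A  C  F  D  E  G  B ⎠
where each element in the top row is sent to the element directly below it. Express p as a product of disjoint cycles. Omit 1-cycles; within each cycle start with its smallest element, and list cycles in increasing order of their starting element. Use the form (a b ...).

(B C F G)

From B: B → C → F → G → B, closing the cycle (B C F G).
Continuing from each remaining unvisited element yields (B C F G).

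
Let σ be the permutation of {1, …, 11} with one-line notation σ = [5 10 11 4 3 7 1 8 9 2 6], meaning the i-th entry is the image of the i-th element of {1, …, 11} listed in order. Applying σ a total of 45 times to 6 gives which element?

5

Tracing 6 → 7 → … returns to 6 after 6 steps, so 6 lies in a 6-cycle (1 5 3 11 6 7).
On a 6-cycle, σ^6 is the identity, so σ^45 = σ^3 there (45 ≡ 3 mod 6).
Advancing 3 steps from 6: 6 → 7 → 1 → 5.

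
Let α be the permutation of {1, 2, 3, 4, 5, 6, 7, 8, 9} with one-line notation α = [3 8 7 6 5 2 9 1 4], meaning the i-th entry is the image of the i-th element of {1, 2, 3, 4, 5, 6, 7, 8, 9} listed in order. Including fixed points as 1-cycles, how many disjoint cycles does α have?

2

The cycle decomposition is (1, 3, 7, 9, 4, 6, 2, 8)(5), which has 2 cycles (counting 1-cycles).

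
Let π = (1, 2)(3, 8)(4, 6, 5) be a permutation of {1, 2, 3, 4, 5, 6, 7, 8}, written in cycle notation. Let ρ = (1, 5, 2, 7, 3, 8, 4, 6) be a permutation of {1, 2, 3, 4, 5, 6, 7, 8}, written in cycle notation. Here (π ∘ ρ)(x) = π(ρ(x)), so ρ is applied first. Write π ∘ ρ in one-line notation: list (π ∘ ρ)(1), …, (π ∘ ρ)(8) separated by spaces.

4 7 3 5 1 2 8 6

(π ∘ ρ)(x) = π(ρ(x)). Computing each image: π(ρ(1)) = π(5) = 4, π(ρ(2)) = π(7) = 7, π(ρ(3)) = π(8) = 3, π(ρ(4)) = π(6) = 5, π(ρ(5)) = π(2) = 1, π(ρ(6)) = π(1) = 2, π(ρ(7)) = π(3) = 8, π(ρ(8)) = π(4) = 6.
Hence π ∘ ρ = [4 7 3 5 1 2 8 6].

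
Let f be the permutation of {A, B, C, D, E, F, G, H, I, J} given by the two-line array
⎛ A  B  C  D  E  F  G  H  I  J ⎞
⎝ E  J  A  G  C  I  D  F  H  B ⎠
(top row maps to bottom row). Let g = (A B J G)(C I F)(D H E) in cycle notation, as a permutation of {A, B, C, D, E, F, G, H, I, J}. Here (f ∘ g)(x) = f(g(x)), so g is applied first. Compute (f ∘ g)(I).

I

First apply g: g(I) = F, then f(F) = I. Thus (f ∘ g)(I) = I.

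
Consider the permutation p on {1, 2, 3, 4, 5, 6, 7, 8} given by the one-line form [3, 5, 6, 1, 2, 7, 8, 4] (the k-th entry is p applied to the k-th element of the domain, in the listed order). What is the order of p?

Writing p as disjoint cycles, the cycle lengths are 6, 2.
The order of p is the least common multiple of its cycle lengths: lcm(6, 2) = 6.

6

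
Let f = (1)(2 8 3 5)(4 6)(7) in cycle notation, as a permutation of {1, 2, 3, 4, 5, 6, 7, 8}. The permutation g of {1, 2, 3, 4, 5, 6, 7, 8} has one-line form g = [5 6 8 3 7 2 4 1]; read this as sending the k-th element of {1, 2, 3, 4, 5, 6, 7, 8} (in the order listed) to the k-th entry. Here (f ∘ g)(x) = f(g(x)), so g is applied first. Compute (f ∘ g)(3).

(f ∘ g)(3) = f(g(3)). g(3) = 8, then f(8) = 3. So (f ∘ g)(3) = 3.

3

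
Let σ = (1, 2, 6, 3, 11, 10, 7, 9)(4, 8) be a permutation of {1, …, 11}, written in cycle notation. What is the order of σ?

8

The disjoint cycles have lengths 8, 2, 1.
The order of σ is the least common multiple of its cycle lengths: lcm(8, 2) = 8.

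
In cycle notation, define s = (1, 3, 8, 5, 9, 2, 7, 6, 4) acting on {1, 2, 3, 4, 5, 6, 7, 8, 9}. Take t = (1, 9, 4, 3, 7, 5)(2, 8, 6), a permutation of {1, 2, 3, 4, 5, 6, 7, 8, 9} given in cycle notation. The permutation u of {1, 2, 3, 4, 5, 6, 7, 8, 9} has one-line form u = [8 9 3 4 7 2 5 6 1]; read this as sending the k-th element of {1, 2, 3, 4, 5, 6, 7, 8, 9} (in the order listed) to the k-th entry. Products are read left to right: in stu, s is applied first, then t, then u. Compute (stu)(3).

2

Chase 3: s(3) = 8; t(8) = 6; u(6) = 2. Hence (stu)(3) = 2.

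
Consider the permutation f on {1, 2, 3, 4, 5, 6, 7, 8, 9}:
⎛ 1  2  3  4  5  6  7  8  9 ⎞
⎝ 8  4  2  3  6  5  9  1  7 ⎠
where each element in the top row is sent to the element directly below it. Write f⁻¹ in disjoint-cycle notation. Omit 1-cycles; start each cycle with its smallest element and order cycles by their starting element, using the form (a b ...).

First write f in disjoint cycles: (1 8)(2 4 3)(5 6)(7 9).
Reversing each cycle (and rotating so the smallest element leads) gives f⁻¹ = (1 8)(2 3 4)(5 6)(7 9).

(1 8)(2 3 4)(5 6)(7 9)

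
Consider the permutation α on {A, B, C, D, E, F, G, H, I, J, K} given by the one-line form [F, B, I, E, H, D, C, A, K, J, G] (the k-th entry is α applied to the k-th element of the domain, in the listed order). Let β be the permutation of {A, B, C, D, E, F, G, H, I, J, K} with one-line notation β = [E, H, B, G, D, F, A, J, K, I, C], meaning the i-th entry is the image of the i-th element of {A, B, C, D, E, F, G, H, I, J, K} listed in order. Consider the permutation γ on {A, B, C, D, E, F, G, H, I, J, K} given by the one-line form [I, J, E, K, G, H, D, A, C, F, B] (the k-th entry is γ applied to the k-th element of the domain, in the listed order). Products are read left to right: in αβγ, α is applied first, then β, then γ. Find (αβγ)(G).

Chase G: α(G) = C; β(C) = B; γ(B) = J. Hence (αβγ)(G) = J.

J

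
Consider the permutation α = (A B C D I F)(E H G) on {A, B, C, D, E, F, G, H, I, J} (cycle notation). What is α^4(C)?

A

C lies in the 6-cycle (A B C D I F).
Advancing 4 steps from C: C → D → I → F → A.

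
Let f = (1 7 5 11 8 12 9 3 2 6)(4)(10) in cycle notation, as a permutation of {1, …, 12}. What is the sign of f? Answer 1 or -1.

The cycle lengths are 10, 1, 1.
A cycle of length ℓ contributes ℓ−1 transpositions, so f is a product of 9 transpositions — odd.

-1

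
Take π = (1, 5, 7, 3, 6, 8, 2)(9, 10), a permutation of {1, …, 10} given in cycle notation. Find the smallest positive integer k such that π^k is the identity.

The cycle type of π is (7, 2, 1).
Since disjoint cycles commute, ord(π) = lcm(7, 2) = 14.

14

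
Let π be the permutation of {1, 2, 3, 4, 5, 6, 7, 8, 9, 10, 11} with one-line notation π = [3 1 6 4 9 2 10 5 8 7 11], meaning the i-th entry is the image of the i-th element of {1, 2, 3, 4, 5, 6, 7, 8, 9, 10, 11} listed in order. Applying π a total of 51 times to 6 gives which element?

3

Tracing 6 → 2 → … returns to 6 after 4 steps, so 6 lies in a 4-cycle (1 3 6 2).
On a 4-cycle, π^4 is the identity, so π^51 = π^3 there (51 ≡ 3 mod 4).
Advancing 3 steps from 6: 6 → 2 → 1 → 3.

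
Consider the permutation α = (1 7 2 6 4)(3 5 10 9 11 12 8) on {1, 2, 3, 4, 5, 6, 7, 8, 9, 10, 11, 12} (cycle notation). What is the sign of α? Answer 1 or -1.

1

The cycle lengths are 7, 5.
A cycle is odd iff its length is even; α has 0 even-length cycles, so sgn(α) = (−1)^0 and α is even.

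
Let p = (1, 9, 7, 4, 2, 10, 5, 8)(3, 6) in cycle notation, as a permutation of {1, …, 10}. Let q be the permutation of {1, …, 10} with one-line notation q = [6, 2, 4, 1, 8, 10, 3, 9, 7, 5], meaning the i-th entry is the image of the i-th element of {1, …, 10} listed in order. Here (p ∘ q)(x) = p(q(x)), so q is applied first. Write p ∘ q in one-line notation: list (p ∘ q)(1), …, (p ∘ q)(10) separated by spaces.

(p ∘ q)(x) = p(q(x)). Computing each image: p(q(1)) = p(6) = 3, p(q(2)) = p(2) = 10, p(q(3)) = p(4) = 2, p(q(4)) = p(1) = 9, p(q(5)) = p(8) = 1, p(q(6)) = p(10) = 5, p(q(7)) = p(3) = 6, p(q(8)) = p(9) = 7, p(q(9)) = p(7) = 4, p(q(10)) = p(5) = 8.
Hence p ∘ q = [3 10 2 9 1 5 6 7 4 8].

3 10 2 9 1 5 6 7 4 8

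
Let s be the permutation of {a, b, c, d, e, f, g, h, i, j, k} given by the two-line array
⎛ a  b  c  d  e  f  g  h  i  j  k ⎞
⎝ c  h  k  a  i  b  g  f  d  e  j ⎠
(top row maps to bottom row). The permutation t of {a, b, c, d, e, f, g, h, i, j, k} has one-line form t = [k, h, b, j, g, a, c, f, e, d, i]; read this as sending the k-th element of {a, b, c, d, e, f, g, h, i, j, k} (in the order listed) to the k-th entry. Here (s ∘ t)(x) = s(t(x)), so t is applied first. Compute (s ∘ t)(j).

First apply t: t(j) = d, then s(d) = a. Thus (s ∘ t)(j) = a.

a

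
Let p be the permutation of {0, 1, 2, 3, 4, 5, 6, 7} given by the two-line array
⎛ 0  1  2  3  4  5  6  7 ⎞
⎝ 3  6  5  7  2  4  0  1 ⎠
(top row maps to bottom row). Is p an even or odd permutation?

In disjoint-cycle form the cycle lengths are 5, 3.
A cycle of length ℓ contributes ℓ−1 transpositions, so p is a product of 4 + 2 = 6 transpositions — even.

even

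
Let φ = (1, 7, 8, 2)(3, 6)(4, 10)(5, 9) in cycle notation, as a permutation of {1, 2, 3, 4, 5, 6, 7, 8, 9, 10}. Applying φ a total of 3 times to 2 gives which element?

2 lies in the 4-cycle (1, 7, 8, 2).
Advancing 3 steps from 2: 2 → 1 → 7 → 8.

8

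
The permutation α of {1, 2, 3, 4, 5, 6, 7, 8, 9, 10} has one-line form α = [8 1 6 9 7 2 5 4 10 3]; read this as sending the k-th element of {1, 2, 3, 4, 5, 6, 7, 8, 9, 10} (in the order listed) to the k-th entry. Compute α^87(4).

8

Tracing 4 → 9 → … returns to 4 after 8 steps, so 4 lies in an 8-cycle (1 8 4 9 10 3 6 2).
Since the cycle has length 8, α^87 acts on it the same as α^7 (87 mod 8 = 7).
Stepping 7 places around the cycle: 4 → 9 → 10 → 3 → 6 → 2 → 1 → 8.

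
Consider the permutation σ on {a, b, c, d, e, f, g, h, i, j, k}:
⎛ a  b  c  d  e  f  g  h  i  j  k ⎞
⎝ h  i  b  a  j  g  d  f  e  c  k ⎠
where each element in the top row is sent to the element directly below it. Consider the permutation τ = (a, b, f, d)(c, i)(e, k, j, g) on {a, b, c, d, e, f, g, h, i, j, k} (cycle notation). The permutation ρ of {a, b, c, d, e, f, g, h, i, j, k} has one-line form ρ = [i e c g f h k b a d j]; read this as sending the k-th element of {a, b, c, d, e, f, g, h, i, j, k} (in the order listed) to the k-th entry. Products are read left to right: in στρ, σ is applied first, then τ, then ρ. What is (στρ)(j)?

Chase j: σ(j) = c; τ(c) = i; ρ(i) = a. Hence (στρ)(j) = a.

a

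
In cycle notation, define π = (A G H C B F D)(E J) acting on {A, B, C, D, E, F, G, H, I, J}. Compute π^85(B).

F

B lies in the 7-cycle (A G H C B F D).
Since the cycle has length 7, π^85 acts on it the same as π^1 (85 mod 7 = 1).
Advancing 1 step from B: B → F.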